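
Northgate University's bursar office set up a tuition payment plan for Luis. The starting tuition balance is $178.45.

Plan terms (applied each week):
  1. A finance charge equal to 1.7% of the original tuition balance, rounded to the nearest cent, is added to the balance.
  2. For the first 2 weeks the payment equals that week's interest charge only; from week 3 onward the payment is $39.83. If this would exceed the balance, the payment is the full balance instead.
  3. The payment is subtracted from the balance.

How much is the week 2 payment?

$3.03

Week 1: $178.45 +$3.03 interest = $181.48; pay $3.03 → $178.45
Week 2: $178.45 +$3.03 interest = $181.48; pay $3.03 → $178.45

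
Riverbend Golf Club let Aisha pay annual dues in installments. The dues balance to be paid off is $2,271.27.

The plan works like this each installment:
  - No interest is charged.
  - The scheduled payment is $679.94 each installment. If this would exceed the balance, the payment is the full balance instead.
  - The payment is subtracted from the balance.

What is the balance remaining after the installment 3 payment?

Installment 1: $2,271.27 − $679.94 → $1,591.33
Installment 2: $1,591.33 − $679.94 → $911.39
Installment 3: $911.39 − $679.94 → $231.45

$231.45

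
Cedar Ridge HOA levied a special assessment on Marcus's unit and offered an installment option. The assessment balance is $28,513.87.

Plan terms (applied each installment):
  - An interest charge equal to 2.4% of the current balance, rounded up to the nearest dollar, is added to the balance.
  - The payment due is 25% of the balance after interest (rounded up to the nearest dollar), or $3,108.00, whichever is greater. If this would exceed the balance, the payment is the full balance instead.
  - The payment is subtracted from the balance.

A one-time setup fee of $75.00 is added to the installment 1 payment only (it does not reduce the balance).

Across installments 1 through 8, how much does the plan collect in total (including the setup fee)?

Installment 1: opening $28,513.87; interest $685.00 → $29,198.87; payment $7,300.00 (+ $75.00 fee); balance $21,898.87
Installment 2: opening $21,898.87; interest $526.00 → $22,424.87; payment $5,607.00; balance $16,817.87
Installment 3: opening $16,817.87; interest $404.00 → $17,221.87; payment $4,306.00; balance $12,915.87
Installment 4: opening $12,915.87; interest $310.00 → $13,225.87; payment $3,307.00; balance $9,918.87
Installment 5: opening $9,918.87; interest $239.00 → $10,157.87; payment $3,108.00; balance $7,049.87
Installment 6: opening $7,049.87; interest $170.00 → $7,219.87; payment $3,108.00; balance $4,111.87
Installment 7: opening $4,111.87; interest $99.00 → $4,210.87; payment $3,108.00; balance $1,102.87
Installment 8: opening $1,102.87; interest $27.00 → $1,129.87; payment $1,129.87; balance $0.00
Total paid: $31,048.87

$31,048.87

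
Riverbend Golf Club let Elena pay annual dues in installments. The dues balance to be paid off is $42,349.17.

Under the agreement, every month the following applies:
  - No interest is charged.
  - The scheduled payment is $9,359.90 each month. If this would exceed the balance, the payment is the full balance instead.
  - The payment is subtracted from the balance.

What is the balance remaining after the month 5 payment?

Month 1: $42,349.17 − $9,359.90 → $32,989.27
Month 2: $32,989.27 − $9,359.90 → $23,629.37
Month 3: $23,629.37 − $9,359.90 → $14,269.47
Month 4: $14,269.47 − $9,359.90 → $4,909.57
Month 5: $4,909.57 − $4,909.57 → $0.00

$0.00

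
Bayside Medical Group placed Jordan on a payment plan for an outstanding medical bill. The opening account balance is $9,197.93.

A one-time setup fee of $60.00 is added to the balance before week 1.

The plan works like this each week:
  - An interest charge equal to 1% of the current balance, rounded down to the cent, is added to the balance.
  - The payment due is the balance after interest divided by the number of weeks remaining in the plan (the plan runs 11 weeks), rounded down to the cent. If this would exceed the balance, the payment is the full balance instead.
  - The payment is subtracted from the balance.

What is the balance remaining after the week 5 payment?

Week 1: opening $9,257.93; interest $92.57 → $9,350.50; payment $850.04; balance $8,500.46
Week 2: opening $8,500.46; interest $85.00 → $8,585.46; payment $858.54; balance $7,726.92
Week 3: opening $7,726.92; interest $77.26 → $7,804.18; payment $867.13; balance $6,937.05
Week 4: opening $6,937.05; interest $69.37 → $7,006.42; payment $875.80; balance $6,130.62
Week 5: opening $6,130.62; interest $61.30 → $6,191.92; payment $884.56; balance $5,307.36

$5,307.36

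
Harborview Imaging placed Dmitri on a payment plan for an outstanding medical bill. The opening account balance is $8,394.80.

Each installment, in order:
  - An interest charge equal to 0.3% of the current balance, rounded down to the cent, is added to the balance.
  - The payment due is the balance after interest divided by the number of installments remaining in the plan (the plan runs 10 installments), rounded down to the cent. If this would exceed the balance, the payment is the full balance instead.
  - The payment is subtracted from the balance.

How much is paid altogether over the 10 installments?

$8,534.51

# | Opening | Interest | Payment | End bal
1 | $8,394.80 | $25.18 | $841.99 | $7,577.99
2 | $7,577.99 | $22.73 | $844.52 | $6,756.20
3 | $6,756.20 | $20.26 | $847.05 | $5,929.41
4 | $5,929.41 | $17.78 | $849.59 | $5,097.60
5 | $5,097.60 | $15.29 | $852.14 | $4,260.75
6 | $4,260.75 | $12.78 | $854.70 | $3,418.83
7 | $3,418.83 | $10.25 | $857.27 | $2,571.81
8 | $2,571.81 | $7.71 | $859.84 | $1,719.68
9 | $1,719.68 | $5.15 | $862.41 | $862.42
10 | $862.42 | $2.58 | $865.00 | $0.00
Total paid: $8,534.51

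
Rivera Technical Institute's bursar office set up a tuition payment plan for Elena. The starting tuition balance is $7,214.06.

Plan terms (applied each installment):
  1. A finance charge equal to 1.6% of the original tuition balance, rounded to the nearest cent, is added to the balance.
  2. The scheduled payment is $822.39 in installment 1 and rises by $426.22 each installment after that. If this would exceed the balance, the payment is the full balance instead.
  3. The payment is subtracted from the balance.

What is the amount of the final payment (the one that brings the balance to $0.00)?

# | Opening | Interest | Payment | End bal
1 | $7,214.06 | $115.42 | $822.39 | $6,507.09
2 | $6,507.09 | $115.42 | $1,248.61 | $5,373.90
3 | $5,373.90 | $115.42 | $1,674.83 | $3,814.49
4 | $3,814.49 | $115.42 | $2,101.05 | $1,828.86
5 | $1,828.86 | $115.42 | $1,944.28 | $0.00

$1,944.28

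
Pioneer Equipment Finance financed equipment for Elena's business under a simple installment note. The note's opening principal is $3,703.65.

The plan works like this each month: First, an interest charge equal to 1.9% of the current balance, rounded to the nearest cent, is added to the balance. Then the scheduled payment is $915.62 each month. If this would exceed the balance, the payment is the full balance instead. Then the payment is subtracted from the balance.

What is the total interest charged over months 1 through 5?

$188.17

# | Opening | Interest | Payment | End bal
1 | $3,703.65 | $70.37 | $915.62 | $2,858.40
2 | $2,858.40 | $54.31 | $915.62 | $1,997.09
3 | $1,997.09 | $37.94 | $915.62 | $1,119.41
4 | $1,119.41 | $21.27 | $915.62 | $225.06
5 | $225.06 | $4.28 | $229.34 | $0.00
Total interest: $70.37 + $54.31 + $37.94 + $21.27 + $4.28 = $188.17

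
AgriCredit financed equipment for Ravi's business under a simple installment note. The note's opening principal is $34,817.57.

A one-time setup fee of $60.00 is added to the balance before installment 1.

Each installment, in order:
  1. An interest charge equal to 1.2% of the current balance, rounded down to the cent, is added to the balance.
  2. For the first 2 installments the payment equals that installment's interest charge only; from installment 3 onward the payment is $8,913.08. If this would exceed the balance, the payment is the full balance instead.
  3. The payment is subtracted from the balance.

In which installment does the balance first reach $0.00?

# | Opening | Interest | Payment | End bal
1 | $34,877.57 | $418.53 | $418.53 | $34,877.57
2 | $34,877.57 | $418.53 | $418.53 | $34,877.57
3 | $34,877.57 | $418.53 | $8,913.08 | $26,383.02
4 | $26,383.02 | $316.59 | $8,913.08 | $17,786.53
5 | $17,786.53 | $213.43 | $8,913.08 | $9,086.88
6 | $9,086.88 | $109.04 | $8,913.08 | $282.84
7 | $282.84 | $3.39 | $286.23 | $0.00
Balance reaches $0.00 in installment 7.

7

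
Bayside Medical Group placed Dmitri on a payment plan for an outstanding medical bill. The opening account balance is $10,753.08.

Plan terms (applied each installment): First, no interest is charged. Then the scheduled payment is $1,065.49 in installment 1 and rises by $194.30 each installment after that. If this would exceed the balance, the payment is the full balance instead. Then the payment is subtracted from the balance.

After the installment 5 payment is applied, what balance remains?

Installment 1: opening $10,753.08; payment $1,065.49; balance $9,687.59
Installment 2: opening $9,687.59; payment $1,259.79; balance $8,427.80
Installment 3: opening $8,427.80; payment $1,454.09; balance $6,973.71
Installment 4: opening $6,973.71; payment $1,648.39; balance $5,325.32
Installment 5: opening $5,325.32; payment $1,842.69; balance $3,482.63

$3,482.63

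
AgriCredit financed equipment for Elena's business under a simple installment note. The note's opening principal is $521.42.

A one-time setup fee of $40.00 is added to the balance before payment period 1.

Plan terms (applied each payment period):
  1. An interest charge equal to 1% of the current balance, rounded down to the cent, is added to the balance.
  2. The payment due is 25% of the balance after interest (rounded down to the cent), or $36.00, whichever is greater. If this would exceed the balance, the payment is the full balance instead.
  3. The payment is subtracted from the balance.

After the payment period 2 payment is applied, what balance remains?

$322.15

Payment period 1: opening $561.42; interest $5.61 → $567.03; payment $141.75; balance $425.28
Payment period 2: opening $425.28; interest $4.25 → $429.53; payment $107.38; balance $322.15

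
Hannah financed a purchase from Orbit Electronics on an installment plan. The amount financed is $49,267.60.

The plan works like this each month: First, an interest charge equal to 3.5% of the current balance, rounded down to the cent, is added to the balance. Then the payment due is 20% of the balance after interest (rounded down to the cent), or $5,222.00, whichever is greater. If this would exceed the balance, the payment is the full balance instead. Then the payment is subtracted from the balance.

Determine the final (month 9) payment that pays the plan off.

$4,722.45

Month 1: opening $49,267.60; interest $1,724.36 → $50,991.96; payment $10,198.39; balance $40,793.57
Month 2: opening $40,793.57; interest $1,427.77 → $42,221.34; payment $8,444.26; balance $33,777.08
Month 3: opening $33,777.08; interest $1,182.19 → $34,959.27; payment $6,991.85; balance $27,967.42
Month 4: opening $27,967.42; interest $978.85 → $28,946.27; payment $5,789.25; balance $23,157.02
Month 5: opening $23,157.02; interest $810.49 → $23,967.51; payment $5,222.00; balance $18,745.51
Month 6: opening $18,745.51; interest $656.09 → $19,401.60; payment $5,222.00; balance $14,179.60
Month 7: opening $14,179.60; interest $496.28 → $14,675.88; payment $5,222.00; balance $9,453.88
Month 8: opening $9,453.88; interest $330.88 → $9,784.76; payment $5,222.00; balance $4,562.76
Month 9: opening $4,562.76; interest $159.69 → $4,722.45; payment $4,722.45; balance $0.00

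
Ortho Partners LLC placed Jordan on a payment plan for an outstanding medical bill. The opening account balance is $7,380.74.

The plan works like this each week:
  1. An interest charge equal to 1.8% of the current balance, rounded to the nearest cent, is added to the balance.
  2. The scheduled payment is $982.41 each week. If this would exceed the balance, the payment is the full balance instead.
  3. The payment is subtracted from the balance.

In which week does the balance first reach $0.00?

9

Week 1: opening $7,380.74; interest $132.85 → $7,513.59; payment $982.41; balance $6,531.18
Week 2: opening $6,531.18; interest $117.56 → $6,648.74; payment $982.41; balance $5,666.33
Week 3: opening $5,666.33; interest $101.99 → $5,768.32; payment $982.41; balance $4,785.91
Week 4: opening $4,785.91; interest $86.15 → $4,872.06; payment $982.41; balance $3,889.65
Week 5: opening $3,889.65; interest $70.01 → $3,959.66; payment $982.41; balance $2,977.25
Week 6: opening $2,977.25; interest $53.59 → $3,030.84; payment $982.41; balance $2,048.43
Week 7: opening $2,048.43; interest $36.87 → $2,085.30; payment $982.41; balance $1,102.89
Week 8: opening $1,102.89; interest $19.85 → $1,122.74; payment $982.41; balance $140.33
Week 9: opening $140.33; interest $2.53 → $142.86; payment $142.86; balance $0.00
Balance reaches $0.00 in week 9.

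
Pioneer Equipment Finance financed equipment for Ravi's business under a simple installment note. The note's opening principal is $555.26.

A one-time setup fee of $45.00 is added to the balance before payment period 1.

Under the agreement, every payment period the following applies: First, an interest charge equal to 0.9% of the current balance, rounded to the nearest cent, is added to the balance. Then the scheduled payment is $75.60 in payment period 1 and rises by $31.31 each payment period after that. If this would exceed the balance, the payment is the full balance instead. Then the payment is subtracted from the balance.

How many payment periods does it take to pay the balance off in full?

Payment period 1: opening $600.26; interest $5.40 → $605.66; payment $75.60; balance $530.06
Payment period 2: opening $530.06; interest $4.77 → $534.83; payment $106.91; balance $427.92
Payment period 3: opening $427.92; interest $3.85 → $431.77; payment $138.22; balance $293.55
Payment period 4: opening $293.55; interest $2.64 → $296.19; payment $169.53; balance $126.66
Payment period 5: opening $126.66; interest $1.14 → $127.80; payment $127.80; balance $0.00
Balance reaches $0.00 in payment period 5.

5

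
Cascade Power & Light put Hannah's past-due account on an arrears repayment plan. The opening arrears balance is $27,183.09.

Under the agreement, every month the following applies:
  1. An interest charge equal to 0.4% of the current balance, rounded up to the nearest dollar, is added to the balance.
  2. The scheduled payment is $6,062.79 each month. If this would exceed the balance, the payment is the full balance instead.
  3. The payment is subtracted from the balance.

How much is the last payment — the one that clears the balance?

Month 1: $27,183.09 +$109.00 interest = $27,292.09; pay $6,062.79 → $21,229.30
Month 2: $21,229.30 +$85.00 interest = $21,314.30; pay $6,062.79 → $15,251.51
Month 3: $15,251.51 +$62.00 interest = $15,313.51; pay $6,062.79 → $9,250.72
Month 4: $9,250.72 +$38.00 interest = $9,288.72; pay $6,062.79 → $3,225.93
Month 5: $3,225.93 +$13.00 interest = $3,238.93; pay $3,238.93 → $0.00

$3,238.93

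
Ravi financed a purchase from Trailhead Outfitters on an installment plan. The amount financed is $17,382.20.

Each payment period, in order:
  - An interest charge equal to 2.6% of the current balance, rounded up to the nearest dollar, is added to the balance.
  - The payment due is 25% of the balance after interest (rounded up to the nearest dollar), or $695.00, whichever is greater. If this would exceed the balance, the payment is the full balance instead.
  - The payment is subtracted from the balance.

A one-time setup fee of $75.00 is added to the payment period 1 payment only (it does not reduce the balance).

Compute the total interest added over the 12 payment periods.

$1,844.00

# | Opening | Interest | Payment | Fee | End bal
1 | $17,382.20 | $452.00 | $4,459.00 | $75.00 | $13,375.20
2 | $13,375.20 | $348.00 | $3,431.00 | — | $10,292.20
3 | $10,292.20 | $268.00 | $2,641.00 | — | $7,919.20
4 | $7,919.20 | $206.00 | $2,032.00 | — | $6,093.20
5 | $6,093.20 | $159.00 | $1,564.00 | — | $4,688.20
6 | $4,688.20 | $122.00 | $1,203.00 | — | $3,607.20
7 | $3,607.20 | $94.00 | $926.00 | — | $2,775.20
8 | $2,775.20 | $73.00 | $713.00 | — | $2,135.20
9 | $2,135.20 | $56.00 | $695.00 | — | $1,496.20
10 | $1,496.20 | $39.00 | $695.00 | — | $840.20
11 | $840.20 | $22.00 | $695.00 | — | $167.20
12 | $167.20 | $5.00 | $172.20 | — | $0.00
Total interest: $452.00 + $348.00 + $268.00 + $206.00 + $159.00 + $122.00 + $94.00 + $73.00 + $56.00 + $39.00 + $22.00 + $5.00 = $1,844.00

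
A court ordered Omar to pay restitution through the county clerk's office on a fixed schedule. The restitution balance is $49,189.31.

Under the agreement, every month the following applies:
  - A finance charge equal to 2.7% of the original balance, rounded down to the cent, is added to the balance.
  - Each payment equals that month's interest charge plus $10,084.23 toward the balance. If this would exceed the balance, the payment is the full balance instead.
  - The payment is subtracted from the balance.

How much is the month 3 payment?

$11,412.34

# | Opening | Interest | Payment | End bal
1 | $49,189.31 | $1,328.11 | $11,412.34 | $39,105.08
2 | $39,105.08 | $1,328.11 | $11,412.34 | $29,020.85
3 | $29,020.85 | $1,328.11 | $11,412.34 | $18,936.62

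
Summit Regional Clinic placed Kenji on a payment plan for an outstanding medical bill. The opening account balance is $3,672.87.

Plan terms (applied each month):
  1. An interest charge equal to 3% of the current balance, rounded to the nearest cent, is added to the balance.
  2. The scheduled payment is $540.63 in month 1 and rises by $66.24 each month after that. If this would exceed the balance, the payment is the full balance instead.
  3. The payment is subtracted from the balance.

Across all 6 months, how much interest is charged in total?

Month 1: $3,672.87 +$110.19 interest = $3,783.06; pay $540.63 → $3,242.43
Month 2: $3,242.43 +$97.27 interest = $3,339.70; pay $606.87 → $2,732.83
Month 3: $2,732.83 +$81.98 interest = $2,814.81; pay $673.11 → $2,141.70
Month 4: $2,141.70 +$64.25 interest = $2,205.95; pay $739.35 → $1,466.60
Month 5: $1,466.60 +$44.00 interest = $1,510.60; pay $805.59 → $705.01
Month 6: $705.01 +$21.15 interest = $726.16; pay $726.16 → $0.00
Total interest: $110.19 + $97.27 + $81.98 + $64.25 + $44.00 + $21.15 = $418.84

$418.84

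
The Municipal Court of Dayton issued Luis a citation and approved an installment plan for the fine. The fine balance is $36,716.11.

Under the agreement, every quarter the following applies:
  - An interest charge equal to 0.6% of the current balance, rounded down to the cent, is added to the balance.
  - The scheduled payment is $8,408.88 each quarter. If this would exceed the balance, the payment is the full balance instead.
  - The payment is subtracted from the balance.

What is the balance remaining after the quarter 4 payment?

$3,665.78

# | Opening | Interest | Payment | End bal
1 | $36,716.11 | $220.29 | $8,408.88 | $28,527.52
2 | $28,527.52 | $171.16 | $8,408.88 | $20,289.80
3 | $20,289.80 | $121.73 | $8,408.88 | $12,002.65
4 | $12,002.65 | $72.01 | $8,408.88 | $3,665.78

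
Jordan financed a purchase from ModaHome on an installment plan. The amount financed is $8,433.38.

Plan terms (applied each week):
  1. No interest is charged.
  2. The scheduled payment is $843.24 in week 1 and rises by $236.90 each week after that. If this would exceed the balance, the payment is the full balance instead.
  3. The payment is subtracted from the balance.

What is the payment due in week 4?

$1,553.94

Week 1: opening $8,433.38; payment $843.24; balance $7,590.14
Week 2: opening $7,590.14; payment $1,080.14; balance $6,510.00
Week 3: opening $6,510.00; payment $1,317.04; balance $5,192.96
Week 4: opening $5,192.96; payment $1,553.94; balance $3,639.02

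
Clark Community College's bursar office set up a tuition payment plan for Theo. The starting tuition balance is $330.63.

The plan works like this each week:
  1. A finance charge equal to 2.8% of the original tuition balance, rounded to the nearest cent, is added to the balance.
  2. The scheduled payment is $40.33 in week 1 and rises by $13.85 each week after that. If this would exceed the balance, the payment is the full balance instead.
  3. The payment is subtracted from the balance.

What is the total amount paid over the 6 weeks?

Week 1: $330.63 +$9.26 interest = $339.89; pay $40.33 → $299.56
Week 2: $299.56 +$9.26 interest = $308.82; pay $54.18 → $254.64
Week 3: $254.64 +$9.26 interest = $263.90; pay $68.03 → $195.87
Week 4: $195.87 +$9.26 interest = $205.13; pay $81.88 → $123.25
Week 5: $123.25 +$9.26 interest = $132.51; pay $95.73 → $36.78
Week 6: $36.78 +$9.26 interest = $46.04; pay $46.04 → $0.00
Total paid: $386.19

$386.19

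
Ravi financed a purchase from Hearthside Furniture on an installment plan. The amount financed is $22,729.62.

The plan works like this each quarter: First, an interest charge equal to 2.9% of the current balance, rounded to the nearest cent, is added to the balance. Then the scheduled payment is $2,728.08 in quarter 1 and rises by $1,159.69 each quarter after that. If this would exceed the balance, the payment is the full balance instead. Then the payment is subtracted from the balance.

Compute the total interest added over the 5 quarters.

$2,336.94

Quarter 1: $22,729.62 +$659.16 interest = $23,388.78; pay $2,728.08 → $20,660.70
Quarter 2: $20,660.70 +$599.16 interest = $21,259.86; pay $3,887.77 → $17,372.09
Quarter 3: $17,372.09 +$503.79 interest = $17,875.88; pay $5,047.46 → $12,828.42
Quarter 4: $12,828.42 +$372.02 interest = $13,200.44; pay $6,207.15 → $6,993.29
Quarter 5: $6,993.29 +$202.81 interest = $7,196.10; pay $7,196.10 → $0.00
Total interest: $659.16 + $599.16 + $503.79 + $372.02 + $202.81 = $2,336.94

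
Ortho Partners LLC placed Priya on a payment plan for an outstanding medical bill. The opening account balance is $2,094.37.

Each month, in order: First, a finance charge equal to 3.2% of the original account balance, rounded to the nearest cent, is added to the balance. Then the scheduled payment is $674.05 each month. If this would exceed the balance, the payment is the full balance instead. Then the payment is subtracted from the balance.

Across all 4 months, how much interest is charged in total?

$268.08

Month 1: $2,094.37 +$67.02 interest = $2,161.39; pay $674.05 → $1,487.34
Month 2: $1,487.34 +$67.02 interest = $1,554.36; pay $674.05 → $880.31
Month 3: $880.31 +$67.02 interest = $947.33; pay $674.05 → $273.28
Month 4: $273.28 +$67.02 interest = $340.30; pay $340.30 → $0.00
Total interest: $67.02 + $67.02 + $67.02 + $67.02 = $268.08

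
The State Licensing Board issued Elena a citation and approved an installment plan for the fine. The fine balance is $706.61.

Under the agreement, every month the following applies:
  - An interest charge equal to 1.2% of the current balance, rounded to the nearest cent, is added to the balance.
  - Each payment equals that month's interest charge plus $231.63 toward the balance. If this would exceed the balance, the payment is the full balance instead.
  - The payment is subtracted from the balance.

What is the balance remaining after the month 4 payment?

$0.00

# | Opening | Interest | Payment | End bal
1 | $706.61 | $8.48 | $240.11 | $474.98
2 | $474.98 | $5.70 | $237.33 | $243.35
3 | $243.35 | $2.92 | $234.55 | $11.72
4 | $11.72 | $0.14 | $11.86 | $0.00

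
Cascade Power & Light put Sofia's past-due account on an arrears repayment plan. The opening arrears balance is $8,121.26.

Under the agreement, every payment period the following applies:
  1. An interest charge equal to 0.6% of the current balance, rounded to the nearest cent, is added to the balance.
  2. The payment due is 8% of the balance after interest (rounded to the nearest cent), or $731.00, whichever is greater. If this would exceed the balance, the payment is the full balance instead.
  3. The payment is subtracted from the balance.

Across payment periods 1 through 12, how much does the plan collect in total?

# | Opening | Interest | Payment | End bal
1 | $8,121.26 | $48.73 | $731.00 | $7,438.99
2 | $7,438.99 | $44.63 | $731.00 | $6,752.62
3 | $6,752.62 | $40.52 | $731.00 | $6,062.14
4 | $6,062.14 | $36.37 | $731.00 | $5,367.51
5 | $5,367.51 | $32.21 | $731.00 | $4,668.72
6 | $4,668.72 | $28.01 | $731.00 | $3,965.73
7 | $3,965.73 | $23.79 | $731.00 | $3,258.52
8 | $3,258.52 | $19.55 | $731.00 | $2,547.07
9 | $2,547.07 | $15.28 | $731.00 | $1,831.35
10 | $1,831.35 | $10.99 | $731.00 | $1,111.34
11 | $1,111.34 | $6.67 | $731.00 | $387.01
12 | $387.01 | $2.32 | $389.33 | $0.00
Total paid: $8,430.33

$8,430.33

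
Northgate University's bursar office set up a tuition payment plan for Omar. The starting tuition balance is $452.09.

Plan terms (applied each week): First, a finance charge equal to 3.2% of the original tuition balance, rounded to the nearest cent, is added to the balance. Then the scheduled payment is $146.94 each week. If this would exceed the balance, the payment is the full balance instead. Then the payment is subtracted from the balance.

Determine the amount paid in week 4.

Week 1: $452.09 +$14.47 interest = $466.56; pay $146.94 → $319.62
Week 2: $319.62 +$14.47 interest = $334.09; pay $146.94 → $187.15
Week 3: $187.15 +$14.47 interest = $201.62; pay $146.94 → $54.68
Week 4: $54.68 +$14.47 interest = $69.15; pay $69.15 → $0.00

$69.15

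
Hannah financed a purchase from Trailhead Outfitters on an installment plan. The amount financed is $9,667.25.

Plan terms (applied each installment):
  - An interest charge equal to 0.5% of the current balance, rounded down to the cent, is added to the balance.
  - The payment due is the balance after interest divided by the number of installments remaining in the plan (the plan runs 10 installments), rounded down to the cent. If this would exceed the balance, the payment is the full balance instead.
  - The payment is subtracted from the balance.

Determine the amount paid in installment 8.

$1,006.07

Installment 1: opening $9,667.25; interest $48.33 → $9,715.58; payment $971.55; balance $8,744.03
Installment 2: opening $8,744.03; interest $43.72 → $8,787.75; payment $976.41; balance $7,811.34
Installment 3: opening $7,811.34; interest $39.05 → $7,850.39; payment $981.29; balance $6,869.10
Installment 4: opening $6,869.10; interest $34.34 → $6,903.44; payment $986.20; balance $5,917.24
Installment 5: opening $5,917.24; interest $29.58 → $5,946.82; payment $991.13; balance $4,955.69
Installment 6: opening $4,955.69; interest $24.77 → $4,980.46; payment $996.09; balance $3,984.37
Installment 7: opening $3,984.37; interest $19.92 → $4,004.29; payment $1,001.07; balance $3,003.22
Installment 8: opening $3,003.22; interest $15.01 → $3,018.23; payment $1,006.07; balance $2,012.16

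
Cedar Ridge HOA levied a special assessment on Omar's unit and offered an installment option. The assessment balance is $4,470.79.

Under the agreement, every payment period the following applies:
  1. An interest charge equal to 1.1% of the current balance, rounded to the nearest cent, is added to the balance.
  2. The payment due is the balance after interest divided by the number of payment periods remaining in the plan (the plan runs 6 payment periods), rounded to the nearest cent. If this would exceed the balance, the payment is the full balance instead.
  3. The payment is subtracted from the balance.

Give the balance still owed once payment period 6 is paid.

Payment period 1: opening $4,470.79; interest $49.18 → $4,519.97; payment $753.33; balance $3,766.64
Payment period 2: opening $3,766.64; interest $41.43 → $3,808.07; payment $761.61; balance $3,046.46
Payment period 3: opening $3,046.46; interest $33.51 → $3,079.97; payment $769.99; balance $2,309.98
Payment period 4: opening $2,309.98; interest $25.41 → $2,335.39; payment $778.46; balance $1,556.93
Payment period 5: opening $1,556.93; interest $17.13 → $1,574.06; payment $787.03; balance $787.03
Payment period 6: opening $787.03; interest $8.66 → $795.69; payment $795.69; balance $0.00

$0.00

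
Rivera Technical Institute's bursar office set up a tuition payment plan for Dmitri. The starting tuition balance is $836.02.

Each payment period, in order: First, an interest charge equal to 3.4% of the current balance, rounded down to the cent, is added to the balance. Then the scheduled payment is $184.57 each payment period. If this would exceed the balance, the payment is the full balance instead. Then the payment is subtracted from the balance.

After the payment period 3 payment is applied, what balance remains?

$351.46

# | Opening | Interest | Payment | End bal
1 | $836.02 | $28.42 | $184.57 | $679.87
2 | $679.87 | $23.11 | $184.57 | $518.41
3 | $518.41 | $17.62 | $184.57 | $351.46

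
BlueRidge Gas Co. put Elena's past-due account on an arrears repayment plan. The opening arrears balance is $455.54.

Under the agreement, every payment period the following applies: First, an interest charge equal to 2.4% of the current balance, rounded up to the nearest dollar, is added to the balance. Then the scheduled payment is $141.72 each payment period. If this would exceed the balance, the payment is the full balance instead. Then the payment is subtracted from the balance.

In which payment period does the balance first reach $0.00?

4

Payment period 1: opening $455.54; interest $11.00 → $466.54; payment $141.72; balance $324.82
Payment period 2: opening $324.82; interest $8.00 → $332.82; payment $141.72; balance $191.10
Payment period 3: opening $191.10; interest $5.00 → $196.10; payment $141.72; balance $54.38
Payment period 4: opening $54.38; interest $2.00 → $56.38; payment $56.38; balance $0.00
Balance reaches $0.00 in payment period 4.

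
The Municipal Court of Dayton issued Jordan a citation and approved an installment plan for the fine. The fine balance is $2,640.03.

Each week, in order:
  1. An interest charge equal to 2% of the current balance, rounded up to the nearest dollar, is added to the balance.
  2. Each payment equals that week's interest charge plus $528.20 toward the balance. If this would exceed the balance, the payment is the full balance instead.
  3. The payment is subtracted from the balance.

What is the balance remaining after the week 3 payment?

$1,055.43

# | Opening | Interest | Payment | End bal
1 | $2,640.03 | $53.00 | $581.20 | $2,111.83
2 | $2,111.83 | $43.00 | $571.20 | $1,583.63
3 | $1,583.63 | $32.00 | $560.20 | $1,055.43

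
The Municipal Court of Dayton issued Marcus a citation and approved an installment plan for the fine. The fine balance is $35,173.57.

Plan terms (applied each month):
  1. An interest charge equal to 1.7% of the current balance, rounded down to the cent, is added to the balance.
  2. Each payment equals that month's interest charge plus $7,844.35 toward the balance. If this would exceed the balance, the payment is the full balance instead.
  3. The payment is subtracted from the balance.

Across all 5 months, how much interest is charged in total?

$1,656.19

Month 1: opening $35,173.57; interest $597.95 → $35,771.52; payment $8,442.30; balance $27,329.22
Month 2: opening $27,329.22; interest $464.59 → $27,793.81; payment $8,308.94; balance $19,484.87
Month 3: opening $19,484.87; interest $331.24 → $19,816.11; payment $8,175.59; balance $11,640.52
Month 4: opening $11,640.52; interest $197.88 → $11,838.40; payment $8,042.23; balance $3,796.17
Month 5: opening $3,796.17; interest $64.53 → $3,860.70; payment $3,860.70; balance $0.00
Total interest: $597.95 + $464.59 + $331.24 + $197.88 + $64.53 = $1,656.19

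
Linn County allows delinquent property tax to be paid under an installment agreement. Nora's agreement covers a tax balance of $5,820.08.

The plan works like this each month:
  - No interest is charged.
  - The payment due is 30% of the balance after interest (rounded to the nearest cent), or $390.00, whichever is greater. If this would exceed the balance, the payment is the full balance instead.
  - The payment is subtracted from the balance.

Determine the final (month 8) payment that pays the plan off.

# | Opening | Payment | End bal
1 | $5,820.08 | $1,746.02 | $4,074.06
2 | $4,074.06 | $1,222.22 | $2,851.84
3 | $2,851.84 | $855.55 | $1,996.29
4 | $1,996.29 | $598.89 | $1,397.40
5 | $1,397.40 | $419.22 | $978.18
6 | $978.18 | $390.00 | $588.18
7 | $588.18 | $390.00 | $198.18
8 | $198.18 | $198.18 | $0.00

$198.18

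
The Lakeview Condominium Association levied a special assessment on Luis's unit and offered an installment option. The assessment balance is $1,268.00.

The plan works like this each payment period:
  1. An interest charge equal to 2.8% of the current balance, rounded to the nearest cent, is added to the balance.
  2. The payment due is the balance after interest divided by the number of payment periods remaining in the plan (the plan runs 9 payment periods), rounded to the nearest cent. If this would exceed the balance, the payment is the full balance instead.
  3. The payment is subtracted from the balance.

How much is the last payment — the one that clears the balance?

Payment period 1: $1,268.00 +$35.50 interest = $1,303.50; pay $144.83 → $1,158.67
Payment period 2: $1,158.67 +$32.44 interest = $1,191.11; pay $148.89 → $1,042.22
Payment period 3: $1,042.22 +$29.18 interest = $1,071.40; pay $153.06 → $918.34
Payment period 4: $918.34 +$25.71 interest = $944.05; pay $157.34 → $786.71
Payment period 5: $786.71 +$22.03 interest = $808.74; pay $161.75 → $646.99
Payment period 6: $646.99 +$18.12 interest = $665.11; pay $166.28 → $498.83
Payment period 7: $498.83 +$13.97 interest = $512.80; pay $170.93 → $341.87
Payment period 8: $341.87 +$9.57 interest = $351.44; pay $175.72 → $175.72
Payment period 9: $175.72 +$4.92 interest = $180.64; pay $180.64 → $0.00

$180.64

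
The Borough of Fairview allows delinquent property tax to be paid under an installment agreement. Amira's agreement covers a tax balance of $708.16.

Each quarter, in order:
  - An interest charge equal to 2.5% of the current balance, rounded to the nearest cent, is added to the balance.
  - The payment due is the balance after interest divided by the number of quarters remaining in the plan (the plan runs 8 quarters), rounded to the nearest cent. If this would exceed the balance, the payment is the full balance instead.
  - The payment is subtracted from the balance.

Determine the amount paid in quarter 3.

$95.33

# | Opening | Interest | Payment | End bal
1 | $708.16 | $17.70 | $90.73 | $635.13
2 | $635.13 | $15.88 | $93.00 | $558.01
3 | $558.01 | $13.95 | $95.33 | $476.63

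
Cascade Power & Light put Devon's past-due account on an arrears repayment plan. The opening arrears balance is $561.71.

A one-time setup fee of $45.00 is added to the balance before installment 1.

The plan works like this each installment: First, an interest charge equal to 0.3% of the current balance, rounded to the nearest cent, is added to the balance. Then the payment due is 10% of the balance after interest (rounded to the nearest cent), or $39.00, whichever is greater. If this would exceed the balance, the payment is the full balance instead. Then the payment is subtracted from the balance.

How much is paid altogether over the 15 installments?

Installment 1: $606.71 +$1.82 interest = $608.53; pay $60.85 → $547.68
Installment 2: $547.68 +$1.64 interest = $549.32; pay $54.93 → $494.39
Installment 3: $494.39 +$1.48 interest = $495.87; pay $49.59 → $446.28
Installment 4: $446.28 +$1.34 interest = $447.62; pay $44.76 → $402.86
Installment 5: $402.86 +$1.21 interest = $404.07; pay $40.41 → $363.66
Installment 6: $363.66 +$1.09 interest = $364.75; pay $39.00 → $325.75
Installment 7: $325.75 +$0.98 interest = $326.73; pay $39.00 → $287.73
Installment 8: $287.73 +$0.86 interest = $288.59; pay $39.00 → $249.59
Installment 9: $249.59 +$0.75 interest = $250.34; pay $39.00 → $211.34
Installment 10: $211.34 +$0.63 interest = $211.97; pay $39.00 → $172.97
Installment 11: $172.97 +$0.52 interest = $173.49; pay $39.00 → $134.49
Installment 12: $134.49 +$0.40 interest = $134.89; pay $39.00 → $95.89
Installment 13: $95.89 +$0.29 interest = $96.18; pay $39.00 → $57.18
Installment 14: $57.18 +$0.17 interest = $57.35; pay $39.00 → $18.35
Installment 15: $18.35 +$0.06 interest = $18.41; pay $18.41 → $0.00
Total paid: $619.95

$619.95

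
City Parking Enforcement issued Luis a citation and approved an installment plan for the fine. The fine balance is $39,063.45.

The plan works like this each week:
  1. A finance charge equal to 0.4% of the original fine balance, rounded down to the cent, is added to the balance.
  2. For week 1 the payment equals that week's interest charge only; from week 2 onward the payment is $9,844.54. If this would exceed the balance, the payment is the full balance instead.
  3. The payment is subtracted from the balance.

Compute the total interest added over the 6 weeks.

Week 1: $39,063.45 +$156.25 interest = $39,219.70; pay $156.25 → $39,063.45
Week 2: $39,063.45 +$156.25 interest = $39,219.70; pay $9,844.54 → $29,375.16
Week 3: $29,375.16 +$156.25 interest = $29,531.41; pay $9,844.54 → $19,686.87
Week 4: $19,686.87 +$156.25 interest = $19,843.12; pay $9,844.54 → $9,998.58
Week 5: $9,998.58 +$156.25 interest = $10,154.83; pay $9,844.54 → $310.29
Week 6: $310.29 +$156.25 interest = $466.54; pay $466.54 → $0.00
Total interest: $156.25 + $156.25 + $156.25 + $156.25 + $156.25 + $156.25 = $937.50

$937.50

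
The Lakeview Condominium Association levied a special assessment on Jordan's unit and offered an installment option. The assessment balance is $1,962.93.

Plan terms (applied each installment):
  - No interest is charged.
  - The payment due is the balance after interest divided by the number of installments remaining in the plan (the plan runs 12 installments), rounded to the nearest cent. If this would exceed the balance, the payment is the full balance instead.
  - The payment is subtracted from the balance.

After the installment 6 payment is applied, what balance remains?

# | Opening | Payment | End bal
1 | $1,962.93 | $163.58 | $1,799.35
2 | $1,799.35 | $163.58 | $1,635.77
3 | $1,635.77 | $163.58 | $1,472.19
4 | $1,472.19 | $163.58 | $1,308.61
5 | $1,308.61 | $163.58 | $1,145.03
6 | $1,145.03 | $163.58 | $981.45

$981.45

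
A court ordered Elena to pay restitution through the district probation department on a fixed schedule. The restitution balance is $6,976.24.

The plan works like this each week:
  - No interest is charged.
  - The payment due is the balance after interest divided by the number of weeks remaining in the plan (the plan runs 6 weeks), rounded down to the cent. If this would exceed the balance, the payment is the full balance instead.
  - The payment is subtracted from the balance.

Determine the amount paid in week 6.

$1,162.71

# | Opening | Payment | End bal
1 | $6,976.24 | $1,162.70 | $5,813.54
2 | $5,813.54 | $1,162.70 | $4,650.84
3 | $4,650.84 | $1,162.71 | $3,488.13
4 | $3,488.13 | $1,162.71 | $2,325.42
5 | $2,325.42 | $1,162.71 | $1,162.71
6 | $1,162.71 | $1,162.71 | $0.00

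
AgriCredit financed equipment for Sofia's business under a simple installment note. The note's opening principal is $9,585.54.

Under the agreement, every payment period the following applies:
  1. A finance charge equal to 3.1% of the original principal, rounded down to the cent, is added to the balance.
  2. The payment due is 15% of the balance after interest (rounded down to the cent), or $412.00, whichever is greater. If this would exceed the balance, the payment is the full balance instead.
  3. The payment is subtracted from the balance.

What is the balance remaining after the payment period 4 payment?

$5,808.60

Payment period 1: $9,585.54 +$297.15 interest = $9,882.69; pay $1,482.40 → $8,400.29
Payment period 2: $8,400.29 +$297.15 interest = $8,697.44; pay $1,304.61 → $7,392.83
Payment period 3: $7,392.83 +$297.15 interest = $7,689.98; pay $1,153.49 → $6,536.49
Payment period 4: $6,536.49 +$297.15 interest = $6,833.64; pay $1,025.04 → $5,808.60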